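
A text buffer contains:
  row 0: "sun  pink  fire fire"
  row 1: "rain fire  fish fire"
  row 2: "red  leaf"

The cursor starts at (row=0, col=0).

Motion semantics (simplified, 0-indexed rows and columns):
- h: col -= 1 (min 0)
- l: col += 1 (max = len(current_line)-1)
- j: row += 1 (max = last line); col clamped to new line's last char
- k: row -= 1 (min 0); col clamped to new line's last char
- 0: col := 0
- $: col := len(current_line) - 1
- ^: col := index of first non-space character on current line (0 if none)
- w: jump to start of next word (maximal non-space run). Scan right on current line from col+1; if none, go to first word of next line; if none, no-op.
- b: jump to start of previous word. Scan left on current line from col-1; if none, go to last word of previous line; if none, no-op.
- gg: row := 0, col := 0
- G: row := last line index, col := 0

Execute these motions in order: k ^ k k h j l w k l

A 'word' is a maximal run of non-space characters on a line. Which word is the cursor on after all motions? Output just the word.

After 1 (k): row=0 col=0 char='s'
After 2 (^): row=0 col=0 char='s'
After 3 (k): row=0 col=0 char='s'
After 4 (k): row=0 col=0 char='s'
After 5 (h): row=0 col=0 char='s'
After 6 (j): row=1 col=0 char='r'
After 7 (l): row=1 col=1 char='a'
After 8 (w): row=1 col=5 char='f'
After 9 (k): row=0 col=5 char='p'
After 10 (l): row=0 col=6 char='i'

Answer: pink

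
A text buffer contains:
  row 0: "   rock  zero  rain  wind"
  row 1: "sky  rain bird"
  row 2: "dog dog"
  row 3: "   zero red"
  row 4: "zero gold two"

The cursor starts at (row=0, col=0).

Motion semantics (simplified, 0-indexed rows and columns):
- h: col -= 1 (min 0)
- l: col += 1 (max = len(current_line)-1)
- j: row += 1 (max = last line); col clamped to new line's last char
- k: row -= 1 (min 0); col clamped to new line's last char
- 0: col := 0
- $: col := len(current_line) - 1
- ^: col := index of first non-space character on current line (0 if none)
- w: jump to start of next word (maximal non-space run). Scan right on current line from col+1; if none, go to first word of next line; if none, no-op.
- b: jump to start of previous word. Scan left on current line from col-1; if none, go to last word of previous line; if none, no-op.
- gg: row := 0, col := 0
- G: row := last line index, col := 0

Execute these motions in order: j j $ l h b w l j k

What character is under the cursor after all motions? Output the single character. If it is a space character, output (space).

Answer: e

Derivation:
After 1 (j): row=1 col=0 char='s'
After 2 (j): row=2 col=0 char='d'
After 3 ($): row=2 col=6 char='g'
After 4 (l): row=2 col=6 char='g'
After 5 (h): row=2 col=5 char='o'
After 6 (b): row=2 col=4 char='d'
After 7 (w): row=3 col=3 char='z'
After 8 (l): row=3 col=4 char='e'
After 9 (j): row=4 col=4 char='_'
After 10 (k): row=3 col=4 char='e'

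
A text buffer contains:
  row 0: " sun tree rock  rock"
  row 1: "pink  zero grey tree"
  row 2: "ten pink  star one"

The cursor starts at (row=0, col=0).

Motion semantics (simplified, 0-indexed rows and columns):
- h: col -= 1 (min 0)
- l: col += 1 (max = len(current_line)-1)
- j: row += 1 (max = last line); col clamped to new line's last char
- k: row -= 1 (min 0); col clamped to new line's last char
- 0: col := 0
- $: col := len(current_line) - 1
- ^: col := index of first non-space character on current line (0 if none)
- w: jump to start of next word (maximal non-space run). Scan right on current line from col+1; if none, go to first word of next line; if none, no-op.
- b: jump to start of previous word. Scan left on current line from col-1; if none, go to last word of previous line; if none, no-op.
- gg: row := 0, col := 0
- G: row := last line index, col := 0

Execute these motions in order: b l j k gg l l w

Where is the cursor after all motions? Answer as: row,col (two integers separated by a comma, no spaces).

After 1 (b): row=0 col=0 char='_'
After 2 (l): row=0 col=1 char='s'
After 3 (j): row=1 col=1 char='i'
After 4 (k): row=0 col=1 char='s'
After 5 (gg): row=0 col=0 char='_'
After 6 (l): row=0 col=1 char='s'
After 7 (l): row=0 col=2 char='u'
After 8 (w): row=0 col=5 char='t'

Answer: 0,5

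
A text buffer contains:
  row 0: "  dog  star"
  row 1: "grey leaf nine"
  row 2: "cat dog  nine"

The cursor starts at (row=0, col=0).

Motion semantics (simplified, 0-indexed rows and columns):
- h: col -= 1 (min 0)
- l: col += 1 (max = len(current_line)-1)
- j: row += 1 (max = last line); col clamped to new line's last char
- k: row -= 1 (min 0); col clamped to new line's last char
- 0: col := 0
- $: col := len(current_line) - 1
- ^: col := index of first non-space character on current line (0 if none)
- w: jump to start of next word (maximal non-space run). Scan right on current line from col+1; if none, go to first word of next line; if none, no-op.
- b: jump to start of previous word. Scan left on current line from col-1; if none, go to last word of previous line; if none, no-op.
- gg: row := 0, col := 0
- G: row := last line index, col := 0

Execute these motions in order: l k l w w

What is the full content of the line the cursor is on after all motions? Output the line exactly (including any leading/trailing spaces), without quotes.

Answer: grey leaf nine

Derivation:
After 1 (l): row=0 col=1 char='_'
After 2 (k): row=0 col=1 char='_'
After 3 (l): row=0 col=2 char='d'
After 4 (w): row=0 col=7 char='s'
After 5 (w): row=1 col=0 char='g'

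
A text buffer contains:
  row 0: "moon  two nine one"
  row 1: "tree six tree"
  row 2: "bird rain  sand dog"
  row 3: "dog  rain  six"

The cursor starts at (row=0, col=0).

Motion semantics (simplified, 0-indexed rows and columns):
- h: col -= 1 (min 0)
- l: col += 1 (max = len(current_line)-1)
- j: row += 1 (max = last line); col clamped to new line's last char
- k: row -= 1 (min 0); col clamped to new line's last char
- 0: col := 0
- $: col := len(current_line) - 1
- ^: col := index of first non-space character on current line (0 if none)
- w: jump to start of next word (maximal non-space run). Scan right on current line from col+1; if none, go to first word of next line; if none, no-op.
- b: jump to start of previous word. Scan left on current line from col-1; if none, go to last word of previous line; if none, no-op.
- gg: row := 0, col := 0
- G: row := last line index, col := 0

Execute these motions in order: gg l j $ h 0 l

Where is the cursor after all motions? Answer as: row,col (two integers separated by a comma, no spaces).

After 1 (gg): row=0 col=0 char='m'
After 2 (l): row=0 col=1 char='o'
After 3 (j): row=1 col=1 char='r'
After 4 ($): row=1 col=12 char='e'
After 5 (h): row=1 col=11 char='e'
After 6 (0): row=1 col=0 char='t'
After 7 (l): row=1 col=1 char='r'

Answer: 1,1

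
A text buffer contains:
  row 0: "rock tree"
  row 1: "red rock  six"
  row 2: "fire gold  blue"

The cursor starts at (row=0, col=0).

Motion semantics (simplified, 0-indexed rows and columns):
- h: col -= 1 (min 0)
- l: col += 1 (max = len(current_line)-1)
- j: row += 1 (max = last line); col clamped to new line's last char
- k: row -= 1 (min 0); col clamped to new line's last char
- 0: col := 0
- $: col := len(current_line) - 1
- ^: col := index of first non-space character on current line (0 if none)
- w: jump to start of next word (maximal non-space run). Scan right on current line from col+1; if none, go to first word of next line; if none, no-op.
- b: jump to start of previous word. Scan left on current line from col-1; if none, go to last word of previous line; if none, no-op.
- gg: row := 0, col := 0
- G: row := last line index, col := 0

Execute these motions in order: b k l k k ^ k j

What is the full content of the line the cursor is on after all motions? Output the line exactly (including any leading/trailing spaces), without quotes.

After 1 (b): row=0 col=0 char='r'
After 2 (k): row=0 col=0 char='r'
After 3 (l): row=0 col=1 char='o'
After 4 (k): row=0 col=1 char='o'
After 5 (k): row=0 col=1 char='o'
After 6 (^): row=0 col=0 char='r'
After 7 (k): row=0 col=0 char='r'
After 8 (j): row=1 col=0 char='r'

Answer: red rock  six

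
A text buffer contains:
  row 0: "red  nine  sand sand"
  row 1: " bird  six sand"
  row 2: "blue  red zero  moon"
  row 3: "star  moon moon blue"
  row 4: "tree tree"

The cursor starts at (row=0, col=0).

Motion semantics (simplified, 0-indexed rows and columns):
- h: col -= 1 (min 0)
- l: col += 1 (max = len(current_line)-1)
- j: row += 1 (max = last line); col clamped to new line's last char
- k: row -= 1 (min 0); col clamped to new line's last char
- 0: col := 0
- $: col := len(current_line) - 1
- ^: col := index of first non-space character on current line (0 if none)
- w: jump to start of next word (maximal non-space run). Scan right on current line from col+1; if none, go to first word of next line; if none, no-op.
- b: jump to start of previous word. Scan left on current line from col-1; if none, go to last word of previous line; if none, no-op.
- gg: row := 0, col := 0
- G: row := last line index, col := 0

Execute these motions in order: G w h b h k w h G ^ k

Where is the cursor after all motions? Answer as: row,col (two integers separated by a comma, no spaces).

Answer: 3,0

Derivation:
After 1 (G): row=4 col=0 char='t'
After 2 (w): row=4 col=5 char='t'
After 3 (h): row=4 col=4 char='_'
After 4 (b): row=4 col=0 char='t'
After 5 (h): row=4 col=0 char='t'
After 6 (k): row=3 col=0 char='s'
After 7 (w): row=3 col=6 char='m'
After 8 (h): row=3 col=5 char='_'
After 9 (G): row=4 col=0 char='t'
After 10 (^): row=4 col=0 char='t'
After 11 (k): row=3 col=0 char='s'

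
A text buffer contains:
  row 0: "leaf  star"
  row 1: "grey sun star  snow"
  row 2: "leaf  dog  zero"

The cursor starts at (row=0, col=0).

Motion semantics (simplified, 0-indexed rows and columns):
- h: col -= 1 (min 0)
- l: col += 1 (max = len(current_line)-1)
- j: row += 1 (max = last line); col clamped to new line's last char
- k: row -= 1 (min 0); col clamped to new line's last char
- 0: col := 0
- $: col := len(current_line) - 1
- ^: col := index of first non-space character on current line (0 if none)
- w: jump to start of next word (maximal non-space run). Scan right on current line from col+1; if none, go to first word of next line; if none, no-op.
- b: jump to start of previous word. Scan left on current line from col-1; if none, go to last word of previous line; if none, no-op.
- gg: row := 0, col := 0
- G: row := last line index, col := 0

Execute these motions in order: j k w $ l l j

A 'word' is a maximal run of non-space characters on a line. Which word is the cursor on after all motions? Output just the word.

Answer: star

Derivation:
After 1 (j): row=1 col=0 char='g'
After 2 (k): row=0 col=0 char='l'
After 3 (w): row=0 col=6 char='s'
After 4 ($): row=0 col=9 char='r'
After 5 (l): row=0 col=9 char='r'
After 6 (l): row=0 col=9 char='r'
After 7 (j): row=1 col=9 char='s'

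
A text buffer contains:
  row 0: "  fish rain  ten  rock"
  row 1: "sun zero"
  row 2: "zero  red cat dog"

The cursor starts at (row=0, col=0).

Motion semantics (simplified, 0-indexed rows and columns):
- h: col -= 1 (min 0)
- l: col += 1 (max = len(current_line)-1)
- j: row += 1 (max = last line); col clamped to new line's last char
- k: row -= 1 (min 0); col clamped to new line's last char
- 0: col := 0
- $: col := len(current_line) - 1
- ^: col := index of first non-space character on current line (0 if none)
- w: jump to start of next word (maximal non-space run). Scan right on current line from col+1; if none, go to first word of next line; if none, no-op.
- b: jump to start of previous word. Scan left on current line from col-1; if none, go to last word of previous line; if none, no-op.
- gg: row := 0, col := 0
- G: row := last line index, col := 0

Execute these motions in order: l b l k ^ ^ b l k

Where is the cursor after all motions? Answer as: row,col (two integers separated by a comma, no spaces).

After 1 (l): row=0 col=1 char='_'
After 2 (b): row=0 col=1 char='_'
After 3 (l): row=0 col=2 char='f'
After 4 (k): row=0 col=2 char='f'
After 5 (^): row=0 col=2 char='f'
After 6 (^): row=0 col=2 char='f'
After 7 (b): row=0 col=2 char='f'
After 8 (l): row=0 col=3 char='i'
After 9 (k): row=0 col=3 char='i'

Answer: 0,3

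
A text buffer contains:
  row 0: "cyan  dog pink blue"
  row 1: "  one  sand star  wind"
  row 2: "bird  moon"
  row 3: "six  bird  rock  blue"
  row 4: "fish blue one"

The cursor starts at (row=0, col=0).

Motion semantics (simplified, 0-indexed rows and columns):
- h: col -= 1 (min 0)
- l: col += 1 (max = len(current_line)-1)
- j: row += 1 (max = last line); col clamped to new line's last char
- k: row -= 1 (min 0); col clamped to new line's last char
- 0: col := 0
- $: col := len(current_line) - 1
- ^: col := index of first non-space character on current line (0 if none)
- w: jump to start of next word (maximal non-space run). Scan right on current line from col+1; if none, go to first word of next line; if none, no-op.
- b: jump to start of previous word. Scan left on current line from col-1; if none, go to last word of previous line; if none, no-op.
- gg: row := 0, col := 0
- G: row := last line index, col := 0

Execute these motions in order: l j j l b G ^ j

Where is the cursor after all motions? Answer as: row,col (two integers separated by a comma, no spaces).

After 1 (l): row=0 col=1 char='y'
After 2 (j): row=1 col=1 char='_'
After 3 (j): row=2 col=1 char='i'
After 4 (l): row=2 col=2 char='r'
After 5 (b): row=2 col=0 char='b'
After 6 (G): row=4 col=0 char='f'
After 7 (^): row=4 col=0 char='f'
After 8 (j): row=4 col=0 char='f'

Answer: 4,0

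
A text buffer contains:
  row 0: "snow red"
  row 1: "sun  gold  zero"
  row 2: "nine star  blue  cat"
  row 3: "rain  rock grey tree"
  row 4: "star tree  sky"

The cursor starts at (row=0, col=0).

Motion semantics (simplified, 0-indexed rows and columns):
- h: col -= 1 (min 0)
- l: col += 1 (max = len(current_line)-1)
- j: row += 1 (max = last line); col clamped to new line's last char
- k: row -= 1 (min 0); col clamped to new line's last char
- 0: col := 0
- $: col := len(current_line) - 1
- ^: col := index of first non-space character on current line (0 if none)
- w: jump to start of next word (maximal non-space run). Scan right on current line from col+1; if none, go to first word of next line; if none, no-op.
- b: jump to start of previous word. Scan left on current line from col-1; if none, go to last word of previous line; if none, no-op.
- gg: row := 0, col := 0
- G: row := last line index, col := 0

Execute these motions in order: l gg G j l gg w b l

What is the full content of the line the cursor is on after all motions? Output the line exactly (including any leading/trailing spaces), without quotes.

After 1 (l): row=0 col=1 char='n'
After 2 (gg): row=0 col=0 char='s'
After 3 (G): row=4 col=0 char='s'
After 4 (j): row=4 col=0 char='s'
After 5 (l): row=4 col=1 char='t'
After 6 (gg): row=0 col=0 char='s'
After 7 (w): row=0 col=5 char='r'
After 8 (b): row=0 col=0 char='s'
After 9 (l): row=0 col=1 char='n'

Answer: snow red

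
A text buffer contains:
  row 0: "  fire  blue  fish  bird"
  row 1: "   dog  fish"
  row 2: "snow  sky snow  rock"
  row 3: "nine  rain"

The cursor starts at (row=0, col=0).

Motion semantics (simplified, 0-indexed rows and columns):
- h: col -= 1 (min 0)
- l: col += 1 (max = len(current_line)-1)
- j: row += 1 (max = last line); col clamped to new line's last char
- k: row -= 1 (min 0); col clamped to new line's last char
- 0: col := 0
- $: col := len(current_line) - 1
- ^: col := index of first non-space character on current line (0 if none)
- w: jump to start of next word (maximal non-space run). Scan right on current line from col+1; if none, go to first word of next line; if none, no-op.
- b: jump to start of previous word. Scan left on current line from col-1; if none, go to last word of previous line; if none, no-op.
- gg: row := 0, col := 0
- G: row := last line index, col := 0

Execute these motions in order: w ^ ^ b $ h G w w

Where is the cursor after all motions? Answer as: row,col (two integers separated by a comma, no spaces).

After 1 (w): row=0 col=2 char='f'
After 2 (^): row=0 col=2 char='f'
After 3 (^): row=0 col=2 char='f'
After 4 (b): row=0 col=2 char='f'
After 5 ($): row=0 col=23 char='d'
After 6 (h): row=0 col=22 char='r'
After 7 (G): row=3 col=0 char='n'
After 8 (w): row=3 col=6 char='r'
After 9 (w): row=3 col=6 char='r'

Answer: 3,6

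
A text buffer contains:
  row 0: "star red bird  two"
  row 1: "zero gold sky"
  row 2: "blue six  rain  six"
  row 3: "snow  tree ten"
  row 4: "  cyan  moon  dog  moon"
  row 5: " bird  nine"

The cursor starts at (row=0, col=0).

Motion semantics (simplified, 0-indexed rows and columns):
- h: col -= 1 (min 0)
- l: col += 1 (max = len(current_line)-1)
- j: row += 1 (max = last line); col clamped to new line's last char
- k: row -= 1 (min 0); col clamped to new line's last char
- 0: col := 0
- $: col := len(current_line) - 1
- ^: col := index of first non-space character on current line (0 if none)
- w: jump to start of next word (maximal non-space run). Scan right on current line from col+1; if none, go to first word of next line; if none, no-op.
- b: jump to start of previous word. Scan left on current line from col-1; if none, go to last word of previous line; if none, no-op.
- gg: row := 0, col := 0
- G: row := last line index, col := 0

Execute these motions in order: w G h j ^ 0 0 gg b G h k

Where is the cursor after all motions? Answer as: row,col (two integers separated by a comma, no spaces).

After 1 (w): row=0 col=5 char='r'
After 2 (G): row=5 col=0 char='_'
After 3 (h): row=5 col=0 char='_'
After 4 (j): row=5 col=0 char='_'
After 5 (^): row=5 col=1 char='b'
After 6 (0): row=5 col=0 char='_'
After 7 (0): row=5 col=0 char='_'
After 8 (gg): row=0 col=0 char='s'
After 9 (b): row=0 col=0 char='s'
After 10 (G): row=5 col=0 char='_'
After 11 (h): row=5 col=0 char='_'
After 12 (k): row=4 col=0 char='_'

Answer: 4,0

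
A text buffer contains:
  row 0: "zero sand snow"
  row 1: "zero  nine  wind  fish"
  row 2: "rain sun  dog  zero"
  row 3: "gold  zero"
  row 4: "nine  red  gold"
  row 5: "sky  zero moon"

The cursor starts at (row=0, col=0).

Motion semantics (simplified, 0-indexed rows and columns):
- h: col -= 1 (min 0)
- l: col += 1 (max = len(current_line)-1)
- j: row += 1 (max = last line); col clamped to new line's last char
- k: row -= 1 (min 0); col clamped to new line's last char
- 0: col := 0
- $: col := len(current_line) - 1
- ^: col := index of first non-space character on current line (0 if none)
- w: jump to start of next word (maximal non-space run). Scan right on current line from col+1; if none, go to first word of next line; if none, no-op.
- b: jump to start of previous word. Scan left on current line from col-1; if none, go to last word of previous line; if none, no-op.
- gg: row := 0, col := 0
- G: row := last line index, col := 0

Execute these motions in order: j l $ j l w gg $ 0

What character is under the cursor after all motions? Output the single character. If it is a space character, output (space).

After 1 (j): row=1 col=0 char='z'
After 2 (l): row=1 col=1 char='e'
After 3 ($): row=1 col=21 char='h'
After 4 (j): row=2 col=18 char='o'
After 5 (l): row=2 col=18 char='o'
After 6 (w): row=3 col=0 char='g'
After 7 (gg): row=0 col=0 char='z'
After 8 ($): row=0 col=13 char='w'
After 9 (0): row=0 col=0 char='z'

Answer: z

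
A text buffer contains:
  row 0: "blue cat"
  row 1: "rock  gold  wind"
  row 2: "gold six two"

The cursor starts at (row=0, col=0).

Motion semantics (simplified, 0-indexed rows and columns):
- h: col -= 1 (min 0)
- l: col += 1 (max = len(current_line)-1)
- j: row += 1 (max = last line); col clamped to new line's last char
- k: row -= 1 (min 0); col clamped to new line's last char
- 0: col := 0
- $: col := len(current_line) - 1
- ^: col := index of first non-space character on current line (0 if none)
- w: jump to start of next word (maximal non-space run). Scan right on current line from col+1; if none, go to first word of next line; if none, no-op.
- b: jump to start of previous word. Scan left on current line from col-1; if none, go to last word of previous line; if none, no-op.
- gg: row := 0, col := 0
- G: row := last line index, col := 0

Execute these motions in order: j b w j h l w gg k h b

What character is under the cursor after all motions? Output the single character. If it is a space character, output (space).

Answer: b

Derivation:
After 1 (j): row=1 col=0 char='r'
After 2 (b): row=0 col=5 char='c'
After 3 (w): row=1 col=0 char='r'
After 4 (j): row=2 col=0 char='g'
After 5 (h): row=2 col=0 char='g'
After 6 (l): row=2 col=1 char='o'
After 7 (w): row=2 col=5 char='s'
After 8 (gg): row=0 col=0 char='b'
After 9 (k): row=0 col=0 char='b'
After 10 (h): row=0 col=0 char='b'
After 11 (b): row=0 col=0 char='b'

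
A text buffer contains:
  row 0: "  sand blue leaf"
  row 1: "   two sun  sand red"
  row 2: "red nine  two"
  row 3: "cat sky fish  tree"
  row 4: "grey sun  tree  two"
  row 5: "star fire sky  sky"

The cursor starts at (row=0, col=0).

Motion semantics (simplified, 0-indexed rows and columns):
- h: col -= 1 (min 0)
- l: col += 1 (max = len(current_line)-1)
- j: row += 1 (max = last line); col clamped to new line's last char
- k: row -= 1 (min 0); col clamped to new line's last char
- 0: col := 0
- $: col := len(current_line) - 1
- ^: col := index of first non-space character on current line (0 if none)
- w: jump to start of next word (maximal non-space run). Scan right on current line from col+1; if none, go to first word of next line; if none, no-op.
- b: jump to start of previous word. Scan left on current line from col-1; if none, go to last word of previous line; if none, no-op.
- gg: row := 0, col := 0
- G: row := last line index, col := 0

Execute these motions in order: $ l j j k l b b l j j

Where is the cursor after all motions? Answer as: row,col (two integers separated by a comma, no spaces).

After 1 ($): row=0 col=15 char='f'
After 2 (l): row=0 col=15 char='f'
After 3 (j): row=1 col=15 char='d'
After 4 (j): row=2 col=12 char='o'
After 5 (k): row=1 col=12 char='s'
After 6 (l): row=1 col=13 char='a'
After 7 (b): row=1 col=12 char='s'
After 8 (b): row=1 col=7 char='s'
After 9 (l): row=1 col=8 char='u'
After 10 (j): row=2 col=8 char='_'
After 11 (j): row=3 col=8 char='f'

Answer: 3,8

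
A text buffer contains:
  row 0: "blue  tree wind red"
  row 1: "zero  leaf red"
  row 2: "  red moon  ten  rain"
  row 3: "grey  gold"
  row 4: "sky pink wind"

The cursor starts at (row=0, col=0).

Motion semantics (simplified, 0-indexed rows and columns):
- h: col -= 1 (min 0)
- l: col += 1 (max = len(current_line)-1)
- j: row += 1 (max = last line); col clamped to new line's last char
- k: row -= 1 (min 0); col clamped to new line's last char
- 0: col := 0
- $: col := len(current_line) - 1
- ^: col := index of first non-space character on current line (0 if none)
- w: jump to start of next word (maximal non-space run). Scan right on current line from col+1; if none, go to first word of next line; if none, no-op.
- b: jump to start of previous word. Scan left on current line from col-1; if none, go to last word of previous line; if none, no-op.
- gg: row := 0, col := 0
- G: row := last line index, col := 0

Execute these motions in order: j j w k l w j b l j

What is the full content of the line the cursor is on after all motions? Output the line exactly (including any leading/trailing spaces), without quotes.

After 1 (j): row=1 col=0 char='z'
After 2 (j): row=2 col=0 char='_'
After 3 (w): row=2 col=2 char='r'
After 4 (k): row=1 col=2 char='r'
After 5 (l): row=1 col=3 char='o'
After 6 (w): row=1 col=6 char='l'
After 7 (j): row=2 col=6 char='m'
After 8 (b): row=2 col=2 char='r'
After 9 (l): row=2 col=3 char='e'
After 10 (j): row=3 col=3 char='y'

Answer: grey  gold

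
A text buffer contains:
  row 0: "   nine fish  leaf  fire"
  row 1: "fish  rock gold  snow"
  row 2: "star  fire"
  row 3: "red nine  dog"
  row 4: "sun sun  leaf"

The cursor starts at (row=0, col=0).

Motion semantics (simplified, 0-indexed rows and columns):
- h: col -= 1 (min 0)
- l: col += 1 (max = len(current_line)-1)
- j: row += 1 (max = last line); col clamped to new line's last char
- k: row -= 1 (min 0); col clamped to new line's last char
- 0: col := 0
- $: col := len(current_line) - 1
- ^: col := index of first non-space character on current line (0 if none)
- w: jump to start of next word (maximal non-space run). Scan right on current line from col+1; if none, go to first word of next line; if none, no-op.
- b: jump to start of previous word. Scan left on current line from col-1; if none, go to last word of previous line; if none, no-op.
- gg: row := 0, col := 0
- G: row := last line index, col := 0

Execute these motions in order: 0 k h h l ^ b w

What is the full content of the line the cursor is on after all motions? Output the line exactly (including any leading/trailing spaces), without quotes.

Answer:    nine fish  leaf  fire

Derivation:
After 1 (0): row=0 col=0 char='_'
After 2 (k): row=0 col=0 char='_'
After 3 (h): row=0 col=0 char='_'
After 4 (h): row=0 col=0 char='_'
After 5 (l): row=0 col=1 char='_'
After 6 (^): row=0 col=3 char='n'
After 7 (b): row=0 col=3 char='n'
After 8 (w): row=0 col=8 char='f'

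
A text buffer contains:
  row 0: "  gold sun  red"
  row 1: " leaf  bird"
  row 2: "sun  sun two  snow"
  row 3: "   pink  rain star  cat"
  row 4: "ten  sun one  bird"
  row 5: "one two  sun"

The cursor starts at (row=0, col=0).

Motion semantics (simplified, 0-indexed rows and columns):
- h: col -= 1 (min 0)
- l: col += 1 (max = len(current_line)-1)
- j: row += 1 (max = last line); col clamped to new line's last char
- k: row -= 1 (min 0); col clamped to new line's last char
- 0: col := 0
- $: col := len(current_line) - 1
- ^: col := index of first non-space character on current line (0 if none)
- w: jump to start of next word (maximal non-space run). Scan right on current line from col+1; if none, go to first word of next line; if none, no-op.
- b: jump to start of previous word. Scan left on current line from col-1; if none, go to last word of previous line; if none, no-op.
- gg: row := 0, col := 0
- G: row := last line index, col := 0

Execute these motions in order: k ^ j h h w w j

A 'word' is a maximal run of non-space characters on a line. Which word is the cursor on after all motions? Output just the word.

After 1 (k): row=0 col=0 char='_'
After 2 (^): row=0 col=2 char='g'
After 3 (j): row=1 col=2 char='e'
After 4 (h): row=1 col=1 char='l'
After 5 (h): row=1 col=0 char='_'
After 6 (w): row=1 col=1 char='l'
After 7 (w): row=1 col=7 char='b'
After 8 (j): row=2 col=7 char='n'

Answer: sun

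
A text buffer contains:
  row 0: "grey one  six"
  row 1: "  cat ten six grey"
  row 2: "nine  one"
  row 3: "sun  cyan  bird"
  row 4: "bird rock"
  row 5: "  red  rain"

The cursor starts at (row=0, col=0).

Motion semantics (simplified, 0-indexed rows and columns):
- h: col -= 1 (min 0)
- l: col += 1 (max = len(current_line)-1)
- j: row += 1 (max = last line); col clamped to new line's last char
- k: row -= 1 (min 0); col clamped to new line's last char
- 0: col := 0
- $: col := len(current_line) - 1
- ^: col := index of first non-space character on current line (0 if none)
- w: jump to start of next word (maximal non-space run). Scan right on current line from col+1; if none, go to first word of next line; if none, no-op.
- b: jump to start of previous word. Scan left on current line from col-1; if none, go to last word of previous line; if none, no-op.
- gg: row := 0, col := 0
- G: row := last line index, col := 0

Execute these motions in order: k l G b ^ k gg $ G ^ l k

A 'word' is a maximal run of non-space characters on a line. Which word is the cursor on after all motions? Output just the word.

After 1 (k): row=0 col=0 char='g'
After 2 (l): row=0 col=1 char='r'
After 3 (G): row=5 col=0 char='_'
After 4 (b): row=4 col=5 char='r'
After 5 (^): row=4 col=0 char='b'
After 6 (k): row=3 col=0 char='s'
After 7 (gg): row=0 col=0 char='g'
After 8 ($): row=0 col=12 char='x'
After 9 (G): row=5 col=0 char='_'
After 10 (^): row=5 col=2 char='r'
After 11 (l): row=5 col=3 char='e'
After 12 (k): row=4 col=3 char='d'

Answer: bird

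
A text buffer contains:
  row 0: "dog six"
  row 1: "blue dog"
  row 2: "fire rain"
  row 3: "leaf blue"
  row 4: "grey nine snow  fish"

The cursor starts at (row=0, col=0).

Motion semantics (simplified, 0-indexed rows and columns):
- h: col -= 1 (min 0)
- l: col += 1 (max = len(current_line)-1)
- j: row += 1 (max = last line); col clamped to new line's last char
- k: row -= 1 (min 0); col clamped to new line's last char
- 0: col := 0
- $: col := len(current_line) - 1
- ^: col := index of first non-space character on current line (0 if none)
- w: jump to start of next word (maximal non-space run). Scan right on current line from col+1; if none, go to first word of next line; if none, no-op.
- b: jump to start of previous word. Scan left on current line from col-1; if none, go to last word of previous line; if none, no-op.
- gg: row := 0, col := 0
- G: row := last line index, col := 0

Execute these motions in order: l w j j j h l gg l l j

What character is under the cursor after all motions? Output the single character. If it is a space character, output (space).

After 1 (l): row=0 col=1 char='o'
After 2 (w): row=0 col=4 char='s'
After 3 (j): row=1 col=4 char='_'
After 4 (j): row=2 col=4 char='_'
After 5 (j): row=3 col=4 char='_'
After 6 (h): row=3 col=3 char='f'
After 7 (l): row=3 col=4 char='_'
After 8 (gg): row=0 col=0 char='d'
After 9 (l): row=0 col=1 char='o'
After 10 (l): row=0 col=2 char='g'
After 11 (j): row=1 col=2 char='u'

Answer: u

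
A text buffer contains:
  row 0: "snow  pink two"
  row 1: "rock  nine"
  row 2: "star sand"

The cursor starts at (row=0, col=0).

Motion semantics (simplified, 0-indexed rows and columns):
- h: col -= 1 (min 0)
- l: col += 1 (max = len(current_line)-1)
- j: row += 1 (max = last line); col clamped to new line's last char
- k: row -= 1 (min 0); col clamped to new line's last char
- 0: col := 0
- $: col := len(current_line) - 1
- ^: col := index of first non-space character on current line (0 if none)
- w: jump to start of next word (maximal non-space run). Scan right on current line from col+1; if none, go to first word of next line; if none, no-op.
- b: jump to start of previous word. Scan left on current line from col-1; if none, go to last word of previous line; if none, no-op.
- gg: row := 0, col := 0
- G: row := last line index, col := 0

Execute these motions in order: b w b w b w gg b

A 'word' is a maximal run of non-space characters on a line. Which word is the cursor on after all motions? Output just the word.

After 1 (b): row=0 col=0 char='s'
After 2 (w): row=0 col=6 char='p'
After 3 (b): row=0 col=0 char='s'
After 4 (w): row=0 col=6 char='p'
After 5 (b): row=0 col=0 char='s'
After 6 (w): row=0 col=6 char='p'
After 7 (gg): row=0 col=0 char='s'
After 8 (b): row=0 col=0 char='s'

Answer: snow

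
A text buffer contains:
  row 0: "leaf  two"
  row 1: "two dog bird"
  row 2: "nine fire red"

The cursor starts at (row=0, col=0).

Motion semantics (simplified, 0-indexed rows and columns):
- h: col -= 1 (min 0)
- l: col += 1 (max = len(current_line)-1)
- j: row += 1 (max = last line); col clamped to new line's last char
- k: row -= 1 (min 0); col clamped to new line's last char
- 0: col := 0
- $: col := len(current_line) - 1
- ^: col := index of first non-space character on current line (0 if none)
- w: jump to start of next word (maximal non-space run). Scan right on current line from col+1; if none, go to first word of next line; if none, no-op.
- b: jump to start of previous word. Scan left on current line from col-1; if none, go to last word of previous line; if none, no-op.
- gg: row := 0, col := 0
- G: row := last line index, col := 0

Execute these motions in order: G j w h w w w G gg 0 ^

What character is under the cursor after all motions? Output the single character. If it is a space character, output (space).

After 1 (G): row=2 col=0 char='n'
After 2 (j): row=2 col=0 char='n'
After 3 (w): row=2 col=5 char='f'
After 4 (h): row=2 col=4 char='_'
After 5 (w): row=2 col=5 char='f'
After 6 (w): row=2 col=10 char='r'
After 7 (w): row=2 col=10 char='r'
After 8 (G): row=2 col=0 char='n'
After 9 (gg): row=0 col=0 char='l'
After 10 (0): row=0 col=0 char='l'
After 11 (^): row=0 col=0 char='l'

Answer: l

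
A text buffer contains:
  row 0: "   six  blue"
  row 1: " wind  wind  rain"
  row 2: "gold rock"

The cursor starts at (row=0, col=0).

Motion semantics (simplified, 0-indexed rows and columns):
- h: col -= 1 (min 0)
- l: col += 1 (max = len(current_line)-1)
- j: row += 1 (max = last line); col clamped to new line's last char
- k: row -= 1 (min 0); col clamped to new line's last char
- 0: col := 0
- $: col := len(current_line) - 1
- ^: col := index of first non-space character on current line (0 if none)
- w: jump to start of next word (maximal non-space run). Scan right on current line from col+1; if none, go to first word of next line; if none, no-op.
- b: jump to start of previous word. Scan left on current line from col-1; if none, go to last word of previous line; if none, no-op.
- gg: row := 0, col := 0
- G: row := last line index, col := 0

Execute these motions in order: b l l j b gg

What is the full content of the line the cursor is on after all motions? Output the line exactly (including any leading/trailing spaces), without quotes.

Answer:    six  blue

Derivation:
After 1 (b): row=0 col=0 char='_'
After 2 (l): row=0 col=1 char='_'
After 3 (l): row=0 col=2 char='_'
After 4 (j): row=1 col=2 char='i'
After 5 (b): row=1 col=1 char='w'
After 6 (gg): row=0 col=0 char='_'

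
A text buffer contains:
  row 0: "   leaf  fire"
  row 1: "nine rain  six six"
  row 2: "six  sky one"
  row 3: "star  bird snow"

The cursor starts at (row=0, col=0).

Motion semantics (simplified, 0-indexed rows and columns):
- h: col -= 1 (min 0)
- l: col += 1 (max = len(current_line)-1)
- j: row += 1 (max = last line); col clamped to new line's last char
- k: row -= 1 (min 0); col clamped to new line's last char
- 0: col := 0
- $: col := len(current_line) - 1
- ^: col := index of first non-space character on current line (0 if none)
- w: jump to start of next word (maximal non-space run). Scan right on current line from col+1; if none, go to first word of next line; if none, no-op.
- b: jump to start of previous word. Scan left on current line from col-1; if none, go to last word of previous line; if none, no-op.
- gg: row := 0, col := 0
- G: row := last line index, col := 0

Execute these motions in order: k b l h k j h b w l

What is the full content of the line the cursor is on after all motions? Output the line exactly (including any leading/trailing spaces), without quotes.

Answer: nine rain  six six

Derivation:
After 1 (k): row=0 col=0 char='_'
After 2 (b): row=0 col=0 char='_'
After 3 (l): row=0 col=1 char='_'
After 4 (h): row=0 col=0 char='_'
After 5 (k): row=0 col=0 char='_'
After 6 (j): row=1 col=0 char='n'
After 7 (h): row=1 col=0 char='n'
After 8 (b): row=0 col=9 char='f'
After 9 (w): row=1 col=0 char='n'
After 10 (l): row=1 col=1 char='i'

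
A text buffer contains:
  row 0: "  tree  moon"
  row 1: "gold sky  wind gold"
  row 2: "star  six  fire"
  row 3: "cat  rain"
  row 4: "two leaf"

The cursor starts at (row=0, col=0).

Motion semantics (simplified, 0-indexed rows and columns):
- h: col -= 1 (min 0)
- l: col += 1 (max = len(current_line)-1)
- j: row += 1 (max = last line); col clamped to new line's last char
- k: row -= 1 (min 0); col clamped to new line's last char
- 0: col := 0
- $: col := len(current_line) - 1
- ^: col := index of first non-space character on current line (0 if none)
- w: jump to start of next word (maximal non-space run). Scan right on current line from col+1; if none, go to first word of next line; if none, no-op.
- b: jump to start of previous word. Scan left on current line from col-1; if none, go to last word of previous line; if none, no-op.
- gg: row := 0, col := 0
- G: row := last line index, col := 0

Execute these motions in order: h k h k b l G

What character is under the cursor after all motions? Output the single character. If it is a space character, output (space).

After 1 (h): row=0 col=0 char='_'
After 2 (k): row=0 col=0 char='_'
After 3 (h): row=0 col=0 char='_'
After 4 (k): row=0 col=0 char='_'
After 5 (b): row=0 col=0 char='_'
After 6 (l): row=0 col=1 char='_'
After 7 (G): row=4 col=0 char='t'

Answer: t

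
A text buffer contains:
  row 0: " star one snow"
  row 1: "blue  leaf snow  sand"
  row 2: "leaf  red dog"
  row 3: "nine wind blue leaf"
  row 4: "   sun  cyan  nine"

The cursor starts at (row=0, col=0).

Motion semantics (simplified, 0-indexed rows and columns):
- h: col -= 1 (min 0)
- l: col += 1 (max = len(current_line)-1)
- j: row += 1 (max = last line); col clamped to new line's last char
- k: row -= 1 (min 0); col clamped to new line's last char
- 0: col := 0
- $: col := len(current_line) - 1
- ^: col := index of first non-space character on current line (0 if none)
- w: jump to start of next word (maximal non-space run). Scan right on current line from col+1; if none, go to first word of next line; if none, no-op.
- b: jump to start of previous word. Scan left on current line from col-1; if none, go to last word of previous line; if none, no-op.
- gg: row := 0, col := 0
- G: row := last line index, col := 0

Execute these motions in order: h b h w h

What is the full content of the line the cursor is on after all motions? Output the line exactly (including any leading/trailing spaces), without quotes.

Answer:  star one snow

Derivation:
After 1 (h): row=0 col=0 char='_'
After 2 (b): row=0 col=0 char='_'
After 3 (h): row=0 col=0 char='_'
After 4 (w): row=0 col=1 char='s'
After 5 (h): row=0 col=0 char='_'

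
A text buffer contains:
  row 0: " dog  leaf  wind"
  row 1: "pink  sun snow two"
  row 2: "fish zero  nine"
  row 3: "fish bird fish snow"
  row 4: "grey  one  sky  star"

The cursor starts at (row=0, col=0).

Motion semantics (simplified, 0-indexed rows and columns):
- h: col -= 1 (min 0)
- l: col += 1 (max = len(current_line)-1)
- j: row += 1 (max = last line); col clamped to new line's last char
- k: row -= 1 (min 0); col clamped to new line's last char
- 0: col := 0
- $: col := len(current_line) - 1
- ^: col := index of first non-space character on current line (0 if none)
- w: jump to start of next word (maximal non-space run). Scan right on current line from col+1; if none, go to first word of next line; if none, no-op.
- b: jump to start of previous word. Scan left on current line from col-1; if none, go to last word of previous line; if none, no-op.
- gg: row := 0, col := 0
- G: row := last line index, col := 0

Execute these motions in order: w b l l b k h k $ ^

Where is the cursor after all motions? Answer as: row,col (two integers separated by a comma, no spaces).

After 1 (w): row=0 col=1 char='d'
After 2 (b): row=0 col=1 char='d'
After 3 (l): row=0 col=2 char='o'
After 4 (l): row=0 col=3 char='g'
After 5 (b): row=0 col=1 char='d'
After 6 (k): row=0 col=1 char='d'
After 7 (h): row=0 col=0 char='_'
After 8 (k): row=0 col=0 char='_'
After 9 ($): row=0 col=15 char='d'
After 10 (^): row=0 col=1 char='d'

Answer: 0,1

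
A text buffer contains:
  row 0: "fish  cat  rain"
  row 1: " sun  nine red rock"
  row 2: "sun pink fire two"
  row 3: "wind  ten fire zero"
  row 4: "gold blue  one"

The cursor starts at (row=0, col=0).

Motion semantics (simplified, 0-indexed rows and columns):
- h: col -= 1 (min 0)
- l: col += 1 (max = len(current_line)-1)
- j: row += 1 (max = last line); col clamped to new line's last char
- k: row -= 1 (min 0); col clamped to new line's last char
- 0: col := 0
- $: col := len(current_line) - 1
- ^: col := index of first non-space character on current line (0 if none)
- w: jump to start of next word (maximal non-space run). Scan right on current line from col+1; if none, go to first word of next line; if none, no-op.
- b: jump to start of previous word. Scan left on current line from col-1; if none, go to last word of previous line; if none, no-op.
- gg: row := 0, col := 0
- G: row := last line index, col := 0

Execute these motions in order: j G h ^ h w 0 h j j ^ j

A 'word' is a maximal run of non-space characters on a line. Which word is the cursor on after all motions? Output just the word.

After 1 (j): row=1 col=0 char='_'
After 2 (G): row=4 col=0 char='g'
After 3 (h): row=4 col=0 char='g'
After 4 (^): row=4 col=0 char='g'
After 5 (h): row=4 col=0 char='g'
After 6 (w): row=4 col=5 char='b'
After 7 (0): row=4 col=0 char='g'
After 8 (h): row=4 col=0 char='g'
After 9 (j): row=4 col=0 char='g'
After 10 (j): row=4 col=0 char='g'
After 11 (^): row=4 col=0 char='g'
After 12 (j): row=4 col=0 char='g'

Answer: gold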